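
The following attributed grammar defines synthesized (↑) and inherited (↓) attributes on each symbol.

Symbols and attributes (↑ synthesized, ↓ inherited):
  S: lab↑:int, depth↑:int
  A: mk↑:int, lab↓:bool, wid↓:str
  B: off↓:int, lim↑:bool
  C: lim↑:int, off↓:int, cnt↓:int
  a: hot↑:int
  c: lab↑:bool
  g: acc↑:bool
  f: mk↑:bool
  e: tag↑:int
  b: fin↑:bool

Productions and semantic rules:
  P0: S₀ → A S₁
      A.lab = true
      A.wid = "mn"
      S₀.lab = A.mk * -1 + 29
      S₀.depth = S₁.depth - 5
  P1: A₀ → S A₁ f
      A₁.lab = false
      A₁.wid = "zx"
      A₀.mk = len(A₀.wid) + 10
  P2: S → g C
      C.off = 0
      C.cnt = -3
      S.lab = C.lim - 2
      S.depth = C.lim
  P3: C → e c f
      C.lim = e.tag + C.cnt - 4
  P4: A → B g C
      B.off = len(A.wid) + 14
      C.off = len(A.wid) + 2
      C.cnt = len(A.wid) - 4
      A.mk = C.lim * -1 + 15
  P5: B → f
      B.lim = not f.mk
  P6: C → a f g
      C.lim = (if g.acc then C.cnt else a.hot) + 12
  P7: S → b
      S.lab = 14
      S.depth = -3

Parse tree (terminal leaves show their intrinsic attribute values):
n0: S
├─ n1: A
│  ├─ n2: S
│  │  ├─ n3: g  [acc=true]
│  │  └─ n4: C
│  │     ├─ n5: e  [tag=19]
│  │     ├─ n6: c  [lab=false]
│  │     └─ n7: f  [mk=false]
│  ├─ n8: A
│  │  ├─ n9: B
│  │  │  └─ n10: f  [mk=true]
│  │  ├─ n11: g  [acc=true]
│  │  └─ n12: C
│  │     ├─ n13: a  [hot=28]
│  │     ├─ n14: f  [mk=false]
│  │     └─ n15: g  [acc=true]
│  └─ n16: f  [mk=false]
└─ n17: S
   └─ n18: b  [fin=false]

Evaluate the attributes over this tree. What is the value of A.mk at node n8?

1. n1.lab = true  [true]
2. n1.wid = "mn"  ["mn"]
3. n3.acc = true  [terminal]
4. n4.off = 0  [0]
5. n4.cnt = -3  [-3]
6. n5.tag = 19  [terminal]
7. n6.lab = false  [terminal]
8. n7.mk = false  [terminal]
9. n4.lim = 12  [e.tag + C.cnt - 4]
10. n2.lab = 10  [C.lim - 2]
11. n2.depth = 12  [C.lim]
12. n8.lab = false  [false]
13. n8.wid = "zx"  ["zx"]
14. n9.off = 16  [len(A.wid) + 14]
15. n10.mk = true  [terminal]
16. n9.lim = false  [not f.mk]
17. n11.acc = true  [terminal]
18. n12.off = 4  [len(A.wid) + 2]
19. n12.cnt = -2  [len(A.wid) - 4]
20. n13.hot = 28  [terminal]
21. n14.mk = false  [terminal]
22. n15.acc = true  [terminal]
23. n12.lim = 10  [(if g.acc then C.cnt else a.hot) + 12]
24. n8.mk = 5  [C.lim * -1 + 15]
25. n16.mk = false  [terminal]
26. n1.mk = 12  [len(A₀.wid) + 10]
27. n18.fin = false  [terminal]
28. n17.lab = 14  [14]
29. n17.depth = -3  [-3]
30. n0.lab = 17  [A.mk * -1 + 29]
31. n0.depth = -8  [S₁.depth - 5]

5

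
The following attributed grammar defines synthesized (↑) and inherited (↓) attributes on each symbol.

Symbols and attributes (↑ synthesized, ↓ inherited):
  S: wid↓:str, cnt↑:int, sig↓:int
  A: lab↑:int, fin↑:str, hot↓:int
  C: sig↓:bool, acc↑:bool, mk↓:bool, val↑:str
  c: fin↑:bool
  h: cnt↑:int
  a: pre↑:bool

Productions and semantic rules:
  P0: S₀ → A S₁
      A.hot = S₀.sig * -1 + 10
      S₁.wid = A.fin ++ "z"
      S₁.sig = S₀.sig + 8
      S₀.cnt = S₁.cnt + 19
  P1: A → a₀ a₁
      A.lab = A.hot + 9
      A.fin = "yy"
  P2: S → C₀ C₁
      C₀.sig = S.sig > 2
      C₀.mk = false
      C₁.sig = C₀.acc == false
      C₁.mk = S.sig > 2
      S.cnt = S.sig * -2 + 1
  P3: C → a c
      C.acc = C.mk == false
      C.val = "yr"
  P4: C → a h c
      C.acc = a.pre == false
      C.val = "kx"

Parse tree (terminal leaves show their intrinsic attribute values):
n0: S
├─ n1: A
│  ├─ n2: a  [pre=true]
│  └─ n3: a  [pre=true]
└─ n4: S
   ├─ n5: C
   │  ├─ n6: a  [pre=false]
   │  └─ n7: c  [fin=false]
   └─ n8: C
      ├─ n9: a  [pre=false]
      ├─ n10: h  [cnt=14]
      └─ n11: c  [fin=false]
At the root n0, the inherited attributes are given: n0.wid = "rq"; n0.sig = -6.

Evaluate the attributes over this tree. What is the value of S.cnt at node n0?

1. n0.wid = "rq"  [given at root]
2. n0.sig = -6  [given at root]
3. n1.hot = 16  [S₀.sig * -1 + 10]
4. n2.pre = true  [terminal]
5. n3.pre = true  [terminal]
6. n1.lab = 25  [A.hot + 9]
7. n1.fin = "yy"  ["yy"]
8. n4.wid = "yyz"  [A.fin ++ "z"]
9. n4.sig = 2  [S₀.sig + 8]
10. n5.sig = false  [S.sig > 2]
11. n5.mk = false  [false]
12. n6.pre = false  [terminal]
13. n7.fin = false  [terminal]
14. n5.acc = true  [C.mk == false]
15. n5.val = "yr"  ["yr"]
16. n8.sig = false  [C₀.acc == false]
17. n8.mk = false  [S.sig > 2]
18. n9.pre = false  [terminal]
19. n10.cnt = 14  [terminal]
20. n11.fin = false  [terminal]
21. n8.acc = true  [a.pre == false]
22. n8.val = "kx"  ["kx"]
23. n4.cnt = -3  [S.sig * -2 + 1]
24. n0.cnt = 16  [S₁.cnt + 19]

16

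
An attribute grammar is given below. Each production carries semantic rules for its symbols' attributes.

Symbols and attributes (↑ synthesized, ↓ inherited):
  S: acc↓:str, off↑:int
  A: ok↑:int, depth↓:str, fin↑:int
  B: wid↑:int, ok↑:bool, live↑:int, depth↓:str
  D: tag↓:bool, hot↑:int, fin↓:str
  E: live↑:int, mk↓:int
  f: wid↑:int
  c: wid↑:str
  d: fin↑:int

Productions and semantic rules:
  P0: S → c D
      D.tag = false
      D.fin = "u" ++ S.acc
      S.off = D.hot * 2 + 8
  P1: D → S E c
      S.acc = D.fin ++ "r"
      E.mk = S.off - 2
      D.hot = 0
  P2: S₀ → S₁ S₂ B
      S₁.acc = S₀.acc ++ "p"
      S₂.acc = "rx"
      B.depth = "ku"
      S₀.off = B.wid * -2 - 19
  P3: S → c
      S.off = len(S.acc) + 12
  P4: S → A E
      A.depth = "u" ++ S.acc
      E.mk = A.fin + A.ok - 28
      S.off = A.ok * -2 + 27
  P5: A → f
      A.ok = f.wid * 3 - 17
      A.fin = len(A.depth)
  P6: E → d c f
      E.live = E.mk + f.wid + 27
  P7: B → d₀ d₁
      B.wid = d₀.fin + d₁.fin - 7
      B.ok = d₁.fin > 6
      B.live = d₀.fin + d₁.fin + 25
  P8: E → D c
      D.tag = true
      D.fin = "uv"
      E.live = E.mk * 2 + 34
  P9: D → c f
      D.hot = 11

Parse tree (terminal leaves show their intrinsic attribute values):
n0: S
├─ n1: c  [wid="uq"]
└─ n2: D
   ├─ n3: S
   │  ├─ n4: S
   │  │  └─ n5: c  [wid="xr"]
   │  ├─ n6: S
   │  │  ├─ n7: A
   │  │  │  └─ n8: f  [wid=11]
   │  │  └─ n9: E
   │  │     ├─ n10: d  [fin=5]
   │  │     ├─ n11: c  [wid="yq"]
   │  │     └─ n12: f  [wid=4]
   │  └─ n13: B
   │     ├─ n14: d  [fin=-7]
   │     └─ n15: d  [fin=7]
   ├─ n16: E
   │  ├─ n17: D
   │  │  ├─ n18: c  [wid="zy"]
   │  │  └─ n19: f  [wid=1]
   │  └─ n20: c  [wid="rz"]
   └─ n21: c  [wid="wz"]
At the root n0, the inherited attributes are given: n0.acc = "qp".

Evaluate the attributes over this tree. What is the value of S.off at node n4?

1. n0.acc = "qp"  [given at root]
2. n1.wid = "uq"  [terminal]
3. n2.tag = false  [false]
4. n2.fin = "uqp"  ["u" ++ S.acc]
5. n3.acc = "uqpr"  [D.fin ++ "r"]
6. n4.acc = "uqprp"  [S₀.acc ++ "p"]
7. n5.wid = "xr"  [terminal]
8. n4.off = 17  [len(S.acc) + 12]
9. n6.acc = "rx"  ["rx"]
10. n7.depth = "urx"  ["u" ++ S.acc]
11. n8.wid = 11  [terminal]
12. n7.ok = 16  [f.wid * 3 - 17]
13. n7.fin = 3  [len(A.depth)]
14. n9.mk = -9  [A.fin + A.ok - 28]
15. n10.fin = 5  [terminal]
16. n11.wid = "yq"  [terminal]
17. n12.wid = 4  [terminal]
18. n9.live = 22  [E.mk + f.wid + 27]
19. n6.off = -5  [A.ok * -2 + 27]
20. n13.depth = "ku"  ["ku"]
21. n14.fin = -7  [terminal]
22. n15.fin = 7  [terminal]
23. n13.wid = -7  [d₀.fin + d₁.fin - 7]
24. n13.ok = true  [d₁.fin > 6]
25. n13.live = 25  [d₀.fin + d₁.fin + 25]
26. n3.off = -5  [B.wid * -2 - 19]
27. n16.mk = -7  [S.off - 2]
28. n17.tag = true  [true]
29. n17.fin = "uv"  ["uv"]
30. n18.wid = "zy"  [terminal]
31. n19.wid = 1  [terminal]
32. n17.hot = 11  [11]
33. n20.wid = "rz"  [terminal]
34. n16.live = 20  [E.mk * 2 + 34]
35. n21.wid = "wz"  [terminal]
36. n2.hot = 0  [0]
37. n0.off = 8  [D.hot * 2 + 8]

17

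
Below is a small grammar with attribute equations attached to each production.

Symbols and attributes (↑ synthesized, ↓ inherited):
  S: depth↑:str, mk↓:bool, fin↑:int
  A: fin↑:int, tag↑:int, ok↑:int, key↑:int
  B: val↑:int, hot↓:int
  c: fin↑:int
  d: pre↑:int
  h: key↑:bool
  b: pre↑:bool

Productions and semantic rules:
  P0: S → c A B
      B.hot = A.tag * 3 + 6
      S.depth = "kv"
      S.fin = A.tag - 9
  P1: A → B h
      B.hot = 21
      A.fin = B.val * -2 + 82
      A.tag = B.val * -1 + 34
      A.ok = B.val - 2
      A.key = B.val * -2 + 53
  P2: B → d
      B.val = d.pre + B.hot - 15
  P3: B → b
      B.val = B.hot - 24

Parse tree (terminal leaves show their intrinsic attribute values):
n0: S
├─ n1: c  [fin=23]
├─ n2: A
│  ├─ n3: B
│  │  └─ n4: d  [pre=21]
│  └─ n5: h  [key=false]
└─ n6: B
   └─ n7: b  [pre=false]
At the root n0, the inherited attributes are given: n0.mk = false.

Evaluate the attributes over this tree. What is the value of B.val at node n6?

1. n0.mk = false  [given at root]
2. n1.fin = 23  [terminal]
3. n3.hot = 21  [21]
4. n4.pre = 21  [terminal]
5. n3.val = 27  [d.pre + B.hot - 15]
6. n5.key = false  [terminal]
7. n2.fin = 28  [B.val * -2 + 82]
8. n2.tag = 7  [B.val * -1 + 34]
9. n2.ok = 25  [B.val - 2]
10. n2.key = -1  [B.val * -2 + 53]
11. n6.hot = 27  [A.tag * 3 + 6]
12. n7.pre = false  [terminal]
13. n6.val = 3  [B.hot - 24]
14. n0.depth = "kv"  ["kv"]
15. n0.fin = -2  [A.tag - 9]

3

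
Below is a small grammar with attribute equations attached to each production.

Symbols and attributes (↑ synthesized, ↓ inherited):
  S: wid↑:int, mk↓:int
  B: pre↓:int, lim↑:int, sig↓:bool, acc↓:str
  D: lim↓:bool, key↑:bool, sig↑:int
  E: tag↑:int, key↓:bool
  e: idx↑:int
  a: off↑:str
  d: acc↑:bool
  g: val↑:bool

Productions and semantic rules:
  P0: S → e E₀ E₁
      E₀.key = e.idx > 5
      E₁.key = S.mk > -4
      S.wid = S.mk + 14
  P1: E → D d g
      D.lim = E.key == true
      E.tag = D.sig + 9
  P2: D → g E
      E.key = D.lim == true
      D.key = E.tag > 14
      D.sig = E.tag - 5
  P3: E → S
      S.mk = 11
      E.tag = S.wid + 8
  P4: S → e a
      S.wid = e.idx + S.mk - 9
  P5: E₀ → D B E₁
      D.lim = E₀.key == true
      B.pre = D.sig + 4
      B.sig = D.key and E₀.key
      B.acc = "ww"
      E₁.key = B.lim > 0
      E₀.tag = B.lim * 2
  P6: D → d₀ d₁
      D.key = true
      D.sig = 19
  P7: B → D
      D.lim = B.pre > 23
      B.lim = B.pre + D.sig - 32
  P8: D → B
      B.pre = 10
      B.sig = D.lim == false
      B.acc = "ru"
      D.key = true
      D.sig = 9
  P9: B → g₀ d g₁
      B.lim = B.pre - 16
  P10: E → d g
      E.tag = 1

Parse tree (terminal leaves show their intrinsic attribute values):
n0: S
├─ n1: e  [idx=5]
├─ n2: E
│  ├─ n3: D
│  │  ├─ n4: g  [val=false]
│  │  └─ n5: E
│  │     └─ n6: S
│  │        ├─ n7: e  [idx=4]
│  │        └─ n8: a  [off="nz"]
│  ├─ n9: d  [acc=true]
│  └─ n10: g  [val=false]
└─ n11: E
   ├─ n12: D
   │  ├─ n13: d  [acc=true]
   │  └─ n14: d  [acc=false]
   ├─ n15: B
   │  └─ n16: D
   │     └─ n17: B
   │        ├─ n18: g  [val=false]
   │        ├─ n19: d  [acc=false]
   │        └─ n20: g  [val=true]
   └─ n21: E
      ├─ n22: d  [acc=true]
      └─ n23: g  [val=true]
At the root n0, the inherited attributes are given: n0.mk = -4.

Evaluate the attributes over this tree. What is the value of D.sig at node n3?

1. n0.mk = -4  [given at root]
2. n1.idx = 5  [terminal]
3. n2.key = false  [e.idx > 5]
4. n3.lim = false  [E.key == true]
5. n4.val = false  [terminal]
6. n5.key = false  [D.lim == true]
7. n6.mk = 11  [11]
8. n7.idx = 4  [terminal]
9. n8.off = "nz"  [terminal]
10. n6.wid = 6  [e.idx + S.mk - 9]
11. n5.tag = 14  [S.wid + 8]
12. n3.key = false  [E.tag > 14]
13. n3.sig = 9  [E.tag - 5]
14. n9.acc = true  [terminal]
15. n10.val = false  [terminal]
16. n2.tag = 18  [D.sig + 9]
17. n11.key = false  [S.mk > -4]
18. n12.lim = false  [E₀.key == true]
19. n13.acc = true  [terminal]
20. n14.acc = false  [terminal]
21. n12.key = true  [true]
22. n12.sig = 19  [19]
23. n15.pre = 23  [D.sig + 4]
24. n15.sig = false  [D.key and E₀.key]
25. n15.acc = "ww"  ["ww"]
26. n16.lim = false  [B.pre > 23]
27. n17.pre = 10  [10]
28. n17.sig = true  [D.lim == false]
29. n17.acc = "ru"  ["ru"]
30. n18.val = false  [terminal]
31. n19.acc = false  [terminal]
32. n20.val = true  [terminal]
33. n17.lim = -6  [B.pre - 16]
34. n16.key = true  [true]
35. n16.sig = 9  [9]
36. n15.lim = 0  [B.pre + D.sig - 32]
37. n21.key = false  [B.lim > 0]
38. n22.acc = true  [terminal]
39. n23.val = true  [terminal]
40. n21.tag = 1  [1]
41. n11.tag = 0  [B.lim * 2]
42. n0.wid = 10  [S.mk + 14]

9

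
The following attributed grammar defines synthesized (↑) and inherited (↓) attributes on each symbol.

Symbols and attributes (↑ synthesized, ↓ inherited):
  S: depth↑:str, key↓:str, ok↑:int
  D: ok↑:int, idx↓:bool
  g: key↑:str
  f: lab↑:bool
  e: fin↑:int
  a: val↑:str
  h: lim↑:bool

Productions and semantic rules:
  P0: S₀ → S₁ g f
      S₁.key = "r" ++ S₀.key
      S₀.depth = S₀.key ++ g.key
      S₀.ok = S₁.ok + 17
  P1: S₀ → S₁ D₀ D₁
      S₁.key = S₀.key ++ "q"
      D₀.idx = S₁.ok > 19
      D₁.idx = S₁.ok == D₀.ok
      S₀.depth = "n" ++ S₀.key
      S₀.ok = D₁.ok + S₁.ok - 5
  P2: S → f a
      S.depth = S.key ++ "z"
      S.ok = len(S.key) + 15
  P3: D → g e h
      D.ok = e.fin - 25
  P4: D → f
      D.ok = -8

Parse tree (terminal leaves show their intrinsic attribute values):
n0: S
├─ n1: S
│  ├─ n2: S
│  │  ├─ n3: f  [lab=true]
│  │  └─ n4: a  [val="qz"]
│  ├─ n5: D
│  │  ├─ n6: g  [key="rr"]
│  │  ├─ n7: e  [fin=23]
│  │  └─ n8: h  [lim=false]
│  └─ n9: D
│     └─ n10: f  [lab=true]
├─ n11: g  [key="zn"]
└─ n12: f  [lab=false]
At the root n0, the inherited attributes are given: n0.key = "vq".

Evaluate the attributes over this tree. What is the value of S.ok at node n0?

23

1. n0.key = "vq"  [given at root]
2. n1.key = "rvq"  ["r" ++ S₀.key]
3. n2.key = "rvqq"  [S₀.key ++ "q"]
4. n3.lab = true  [terminal]
5. n4.val = "qz"  [terminal]
6. n2.depth = "rvqqz"  [S.key ++ "z"]
7. n2.ok = 19  [len(S.key) + 15]
8. n5.idx = false  [S₁.ok > 19]
9. n6.key = "rr"  [terminal]
10. n7.fin = 23  [terminal]
11. n8.lim = false  [terminal]
12. n5.ok = -2  [e.fin - 25]
13. n9.idx = false  [S₁.ok == D₀.ok]
14. n10.lab = true  [terminal]
15. n9.ok = -8  [-8]
16. n1.depth = "nrvq"  ["n" ++ S₀.key]
17. n1.ok = 6  [D₁.ok + S₁.ok - 5]
18. n11.key = "zn"  [terminal]
19. n12.lab = false  [terminal]
20. n0.depth = "vqzn"  [S₀.key ++ g.key]
21. n0.ok = 23  [S₁.ok + 17]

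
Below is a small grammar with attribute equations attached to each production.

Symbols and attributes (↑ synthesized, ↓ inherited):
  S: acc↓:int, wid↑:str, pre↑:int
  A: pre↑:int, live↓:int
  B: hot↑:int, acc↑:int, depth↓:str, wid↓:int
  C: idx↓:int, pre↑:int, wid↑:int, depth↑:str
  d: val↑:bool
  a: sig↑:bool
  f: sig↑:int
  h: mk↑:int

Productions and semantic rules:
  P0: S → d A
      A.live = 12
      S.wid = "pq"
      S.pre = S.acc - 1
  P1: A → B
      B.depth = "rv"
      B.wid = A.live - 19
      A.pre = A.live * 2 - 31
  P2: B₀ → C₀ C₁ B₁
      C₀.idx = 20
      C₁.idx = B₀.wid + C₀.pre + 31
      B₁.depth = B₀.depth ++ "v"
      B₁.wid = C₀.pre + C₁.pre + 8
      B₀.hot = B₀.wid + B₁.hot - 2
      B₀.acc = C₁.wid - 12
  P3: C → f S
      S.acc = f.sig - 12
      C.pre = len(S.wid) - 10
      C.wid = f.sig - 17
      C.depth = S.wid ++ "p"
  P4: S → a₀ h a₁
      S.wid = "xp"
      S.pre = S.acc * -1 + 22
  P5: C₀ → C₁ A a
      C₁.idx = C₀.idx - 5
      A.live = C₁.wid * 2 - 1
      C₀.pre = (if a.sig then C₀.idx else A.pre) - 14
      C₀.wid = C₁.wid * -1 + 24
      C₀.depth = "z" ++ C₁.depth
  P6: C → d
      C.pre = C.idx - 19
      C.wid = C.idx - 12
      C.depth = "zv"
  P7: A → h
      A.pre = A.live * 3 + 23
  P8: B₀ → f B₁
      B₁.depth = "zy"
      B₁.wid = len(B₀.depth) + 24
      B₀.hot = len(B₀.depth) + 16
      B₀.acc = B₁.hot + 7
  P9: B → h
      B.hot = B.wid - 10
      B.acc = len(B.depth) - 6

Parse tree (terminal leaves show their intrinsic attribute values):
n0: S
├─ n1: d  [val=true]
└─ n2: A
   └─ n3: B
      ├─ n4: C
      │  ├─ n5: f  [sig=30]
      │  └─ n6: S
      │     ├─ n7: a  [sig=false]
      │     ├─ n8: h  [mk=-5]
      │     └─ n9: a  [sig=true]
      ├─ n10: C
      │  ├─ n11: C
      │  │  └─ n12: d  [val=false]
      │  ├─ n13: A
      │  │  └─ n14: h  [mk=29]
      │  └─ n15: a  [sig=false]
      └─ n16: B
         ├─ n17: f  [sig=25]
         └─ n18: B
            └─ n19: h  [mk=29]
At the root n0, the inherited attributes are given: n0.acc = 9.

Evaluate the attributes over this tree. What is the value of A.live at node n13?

-3

1. n0.acc = 9  [given at root]
2. n1.val = true  [terminal]
3. n2.live = 12  [12]
4. n3.depth = "rv"  ["rv"]
5. n3.wid = -7  [A.live - 19]
6. n4.idx = 20  [20]
7. n5.sig = 30  [terminal]
8. n6.acc = 18  [f.sig - 12]
9. n7.sig = false  [terminal]
10. n8.mk = -5  [terminal]
11. n9.sig = true  [terminal]
12. n6.wid = "xp"  ["xp"]
13. n6.pre = 4  [S.acc * -1 + 22]
14. n4.pre = -8  [len(S.wid) - 10]
15. n4.wid = 13  [f.sig - 17]
16. n4.depth = "xpp"  [S.wid ++ "p"]
17. n10.idx = 16  [B₀.wid + C₀.pre + 31]
18. n11.idx = 11  [C₀.idx - 5]
19. n12.val = false  [terminal]
20. n11.pre = -8  [C.idx - 19]
21. n11.wid = -1  [C.idx - 12]
22. n11.depth = "zv"  ["zv"]
23. n13.live = -3  [C₁.wid * 2 - 1]
24. n14.mk = 29  [terminal]
25. n13.pre = 14  [A.live * 3 + 23]
26. n15.sig = false  [terminal]
27. n10.pre = 0  [(if a.sig then C₀.idx else A.pre) - 14]
28. n10.wid = 25  [C₁.wid * -1 + 24]
29. n10.depth = "zzv"  ["z" ++ C₁.depth]
30. n16.depth = "rvv"  [B₀.depth ++ "v"]
31. n16.wid = 0  [C₀.pre + C₁.pre + 8]
32. n17.sig = 25  [terminal]
33. n18.depth = "zy"  ["zy"]
34. n18.wid = 27  [len(B₀.depth) + 24]
35. n19.mk = 29  [terminal]
36. n18.hot = 17  [B.wid - 10]
37. n18.acc = -4  [len(B.depth) - 6]
38. n16.hot = 19  [len(B₀.depth) + 16]
39. n16.acc = 24  [B₁.hot + 7]
40. n3.hot = 10  [B₀.wid + B₁.hot - 2]
41. n3.acc = 13  [C₁.wid - 12]
42. n2.pre = -7  [A.live * 2 - 31]
43. n0.wid = "pq"  ["pq"]
44. n0.pre = 8  [S.acc - 1]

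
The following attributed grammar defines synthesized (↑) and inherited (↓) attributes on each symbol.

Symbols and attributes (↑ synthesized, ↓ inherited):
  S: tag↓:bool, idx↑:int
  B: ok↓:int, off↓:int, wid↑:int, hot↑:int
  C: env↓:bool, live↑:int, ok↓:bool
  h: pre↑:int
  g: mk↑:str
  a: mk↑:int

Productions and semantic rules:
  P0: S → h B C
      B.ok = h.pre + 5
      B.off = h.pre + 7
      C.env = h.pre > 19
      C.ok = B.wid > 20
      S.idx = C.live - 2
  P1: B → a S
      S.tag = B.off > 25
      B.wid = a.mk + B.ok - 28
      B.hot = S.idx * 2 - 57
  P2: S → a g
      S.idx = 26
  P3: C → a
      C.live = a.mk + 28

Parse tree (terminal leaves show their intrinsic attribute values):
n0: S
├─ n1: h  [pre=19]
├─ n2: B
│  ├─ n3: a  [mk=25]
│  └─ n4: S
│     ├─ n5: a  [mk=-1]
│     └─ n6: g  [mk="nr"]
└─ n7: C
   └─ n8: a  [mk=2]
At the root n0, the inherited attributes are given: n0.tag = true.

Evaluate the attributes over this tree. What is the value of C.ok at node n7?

1. n0.tag = true  [given at root]
2. n1.pre = 19  [terminal]
3. n2.ok = 24  [h.pre + 5]
4. n2.off = 26  [h.pre + 7]
5. n3.mk = 25  [terminal]
6. n4.tag = true  [B.off > 25]
7. n5.mk = -1  [terminal]
8. n6.mk = "nr"  [terminal]
9. n4.idx = 26  [26]
10. n2.wid = 21  [a.mk + B.ok - 28]
11. n2.hot = -5  [S.idx * 2 - 57]
12. n7.env = false  [h.pre > 19]
13. n7.ok = true  [B.wid > 20]
14. n8.mk = 2  [terminal]
15. n7.live = 30  [a.mk + 28]
16. n0.idx = 28  [C.live - 2]

true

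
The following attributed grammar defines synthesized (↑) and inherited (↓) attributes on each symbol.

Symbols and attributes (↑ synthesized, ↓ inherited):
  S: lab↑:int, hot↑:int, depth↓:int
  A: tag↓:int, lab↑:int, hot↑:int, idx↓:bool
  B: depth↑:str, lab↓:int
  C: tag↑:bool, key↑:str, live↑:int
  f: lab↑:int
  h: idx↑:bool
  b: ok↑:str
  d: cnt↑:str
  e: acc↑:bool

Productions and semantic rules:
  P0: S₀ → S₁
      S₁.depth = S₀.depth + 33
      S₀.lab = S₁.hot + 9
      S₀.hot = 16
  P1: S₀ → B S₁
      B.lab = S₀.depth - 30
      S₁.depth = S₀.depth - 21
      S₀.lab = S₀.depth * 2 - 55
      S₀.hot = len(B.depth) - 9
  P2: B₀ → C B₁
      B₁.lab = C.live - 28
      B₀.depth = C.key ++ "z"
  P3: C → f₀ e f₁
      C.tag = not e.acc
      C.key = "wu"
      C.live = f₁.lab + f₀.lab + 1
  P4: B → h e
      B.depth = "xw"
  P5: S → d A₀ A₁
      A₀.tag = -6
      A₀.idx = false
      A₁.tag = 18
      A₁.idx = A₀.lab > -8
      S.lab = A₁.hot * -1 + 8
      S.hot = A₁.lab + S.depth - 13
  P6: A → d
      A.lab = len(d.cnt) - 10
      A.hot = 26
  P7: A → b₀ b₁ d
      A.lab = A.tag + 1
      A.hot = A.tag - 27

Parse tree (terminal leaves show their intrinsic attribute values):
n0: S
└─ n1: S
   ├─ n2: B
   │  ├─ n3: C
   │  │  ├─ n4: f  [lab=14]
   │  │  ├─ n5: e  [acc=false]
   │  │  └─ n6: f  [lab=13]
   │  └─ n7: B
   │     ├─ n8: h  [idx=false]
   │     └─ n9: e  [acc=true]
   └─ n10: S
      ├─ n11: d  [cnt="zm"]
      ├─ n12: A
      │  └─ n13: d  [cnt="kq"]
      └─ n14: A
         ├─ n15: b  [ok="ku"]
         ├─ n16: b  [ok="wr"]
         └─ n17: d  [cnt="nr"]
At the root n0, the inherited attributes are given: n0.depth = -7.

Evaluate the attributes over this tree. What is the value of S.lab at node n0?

1. n0.depth = -7  [given at root]
2. n1.depth = 26  [S₀.depth + 33]
3. n2.lab = -4  [S₀.depth - 30]
4. n4.lab = 14  [terminal]
5. n5.acc = false  [terminal]
6. n6.lab = 13  [terminal]
7. n3.tag = true  [not e.acc]
8. n3.key = "wu"  ["wu"]
9. n3.live = 28  [f₁.lab + f₀.lab + 1]
10. n7.lab = 0  [C.live - 28]
11. n8.idx = false  [terminal]
12. n9.acc = true  [terminal]
13. n7.depth = "xw"  ["xw"]
14. n2.depth = "wuz"  [C.key ++ "z"]
15. n10.depth = 5  [S₀.depth - 21]
16. n11.cnt = "zm"  [terminal]
17. n12.tag = -6  [-6]
18. n12.idx = false  [false]
19. n13.cnt = "kq"  [terminal]
20. n12.lab = -8  [len(d.cnt) - 10]
21. n12.hot = 26  [26]
22. n14.tag = 18  [18]
23. n14.idx = false  [A₀.lab > -8]
24. n15.ok = "ku"  [terminal]
25. n16.ok = "wr"  [terminal]
26. n17.cnt = "nr"  [terminal]
27. n14.lab = 19  [A.tag + 1]
28. n14.hot = -9  [A.tag - 27]
29. n10.lab = 17  [A₁.hot * -1 + 8]
30. n10.hot = 11  [A₁.lab + S.depth - 13]
31. n1.lab = -3  [S₀.depth * 2 - 55]
32. n1.hot = -6  [len(B.depth) - 9]
33. n0.lab = 3  [S₁.hot + 9]
34. n0.hot = 16  [16]

3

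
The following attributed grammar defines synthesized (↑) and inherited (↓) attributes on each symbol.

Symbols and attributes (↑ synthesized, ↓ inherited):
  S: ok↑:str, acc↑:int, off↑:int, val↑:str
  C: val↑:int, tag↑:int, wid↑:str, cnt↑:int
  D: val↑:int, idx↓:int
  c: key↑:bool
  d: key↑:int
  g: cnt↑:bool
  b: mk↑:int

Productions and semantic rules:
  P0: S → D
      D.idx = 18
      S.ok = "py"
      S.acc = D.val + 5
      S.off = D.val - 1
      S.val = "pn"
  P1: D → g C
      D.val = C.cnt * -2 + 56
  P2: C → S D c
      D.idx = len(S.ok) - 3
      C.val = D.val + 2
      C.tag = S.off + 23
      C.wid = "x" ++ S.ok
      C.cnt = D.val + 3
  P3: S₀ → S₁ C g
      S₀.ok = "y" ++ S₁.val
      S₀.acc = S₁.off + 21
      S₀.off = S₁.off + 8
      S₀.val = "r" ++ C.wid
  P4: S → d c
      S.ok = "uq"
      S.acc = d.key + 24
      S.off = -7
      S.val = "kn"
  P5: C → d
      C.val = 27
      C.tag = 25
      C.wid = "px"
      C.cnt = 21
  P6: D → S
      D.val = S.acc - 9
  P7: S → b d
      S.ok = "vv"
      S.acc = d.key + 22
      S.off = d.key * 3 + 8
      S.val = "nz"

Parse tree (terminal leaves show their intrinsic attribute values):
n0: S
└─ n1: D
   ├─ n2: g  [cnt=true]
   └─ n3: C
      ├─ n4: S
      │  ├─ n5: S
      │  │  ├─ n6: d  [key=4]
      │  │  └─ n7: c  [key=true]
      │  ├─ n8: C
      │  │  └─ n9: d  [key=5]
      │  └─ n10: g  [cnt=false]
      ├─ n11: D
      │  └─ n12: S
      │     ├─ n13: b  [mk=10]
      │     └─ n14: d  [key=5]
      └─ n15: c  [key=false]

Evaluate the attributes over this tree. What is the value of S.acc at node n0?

19

1. n1.idx = 18  [18]
2. n2.cnt = true  [terminal]
3. n6.key = 4  [terminal]
4. n7.key = true  [terminal]
5. n5.ok = "uq"  ["uq"]
6. n5.acc = 28  [d.key + 24]
7. n5.off = -7  [-7]
8. n5.val = "kn"  ["kn"]
9. n9.key = 5  [terminal]
10. n8.val = 27  [27]
11. n8.tag = 25  [25]
12. n8.wid = "px"  ["px"]
13. n8.cnt = 21  [21]
14. n10.cnt = false  [terminal]
15. n4.ok = "ykn"  ["y" ++ S₁.val]
16. n4.acc = 14  [S₁.off + 21]
17. n4.off = 1  [S₁.off + 8]
18. n4.val = "rpx"  ["r" ++ C.wid]
19. n11.idx = 0  [len(S.ok) - 3]
20. n13.mk = 10  [terminal]
21. n14.key = 5  [terminal]
22. n12.ok = "vv"  ["vv"]
23. n12.acc = 27  [d.key + 22]
24. n12.off = 23  [d.key * 3 + 8]
25. n12.val = "nz"  ["nz"]
26. n11.val = 18  [S.acc - 9]
27. n15.key = false  [terminal]
28. n3.val = 20  [D.val + 2]
29. n3.tag = 24  [S.off + 23]
30. n3.wid = "xykn"  ["x" ++ S.ok]
31. n3.cnt = 21  [D.val + 3]
32. n1.val = 14  [C.cnt * -2 + 56]
33. n0.ok = "py"  ["py"]
34. n0.acc = 19  [D.val + 5]
35. n0.off = 13  [D.val - 1]
36. n0.val = "pn"  ["pn"]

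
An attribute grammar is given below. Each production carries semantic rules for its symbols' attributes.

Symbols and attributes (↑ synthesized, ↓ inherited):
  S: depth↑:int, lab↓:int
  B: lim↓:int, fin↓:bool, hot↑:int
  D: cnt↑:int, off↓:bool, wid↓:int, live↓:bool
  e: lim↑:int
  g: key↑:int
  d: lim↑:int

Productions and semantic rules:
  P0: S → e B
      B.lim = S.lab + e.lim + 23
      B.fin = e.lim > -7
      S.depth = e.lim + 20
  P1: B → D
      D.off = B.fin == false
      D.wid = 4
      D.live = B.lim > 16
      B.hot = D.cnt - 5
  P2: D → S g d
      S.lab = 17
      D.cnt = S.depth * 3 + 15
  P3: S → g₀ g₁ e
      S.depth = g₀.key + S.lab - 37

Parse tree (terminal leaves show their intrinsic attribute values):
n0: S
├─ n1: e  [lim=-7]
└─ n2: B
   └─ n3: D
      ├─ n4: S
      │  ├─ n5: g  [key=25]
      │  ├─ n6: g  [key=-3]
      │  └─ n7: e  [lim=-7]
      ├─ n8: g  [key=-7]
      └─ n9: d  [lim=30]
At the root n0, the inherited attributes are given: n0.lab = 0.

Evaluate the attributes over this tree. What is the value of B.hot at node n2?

25

1. n0.lab = 0  [given at root]
2. n1.lim = -7  [terminal]
3. n2.lim = 16  [S.lab + e.lim + 23]
4. n2.fin = false  [e.lim > -7]
5. n3.off = true  [B.fin == false]
6. n3.wid = 4  [4]
7. n3.live = false  [B.lim > 16]
8. n4.lab = 17  [17]
9. n5.key = 25  [terminal]
10. n6.key = -3  [terminal]
11. n7.lim = -7  [terminal]
12. n4.depth = 5  [g₀.key + S.lab - 37]
13. n8.key = -7  [terminal]
14. n9.lim = 30  [terminal]
15. n3.cnt = 30  [S.depth * 3 + 15]
16. n2.hot = 25  [D.cnt - 5]
17. n0.depth = 13  [e.lim + 20]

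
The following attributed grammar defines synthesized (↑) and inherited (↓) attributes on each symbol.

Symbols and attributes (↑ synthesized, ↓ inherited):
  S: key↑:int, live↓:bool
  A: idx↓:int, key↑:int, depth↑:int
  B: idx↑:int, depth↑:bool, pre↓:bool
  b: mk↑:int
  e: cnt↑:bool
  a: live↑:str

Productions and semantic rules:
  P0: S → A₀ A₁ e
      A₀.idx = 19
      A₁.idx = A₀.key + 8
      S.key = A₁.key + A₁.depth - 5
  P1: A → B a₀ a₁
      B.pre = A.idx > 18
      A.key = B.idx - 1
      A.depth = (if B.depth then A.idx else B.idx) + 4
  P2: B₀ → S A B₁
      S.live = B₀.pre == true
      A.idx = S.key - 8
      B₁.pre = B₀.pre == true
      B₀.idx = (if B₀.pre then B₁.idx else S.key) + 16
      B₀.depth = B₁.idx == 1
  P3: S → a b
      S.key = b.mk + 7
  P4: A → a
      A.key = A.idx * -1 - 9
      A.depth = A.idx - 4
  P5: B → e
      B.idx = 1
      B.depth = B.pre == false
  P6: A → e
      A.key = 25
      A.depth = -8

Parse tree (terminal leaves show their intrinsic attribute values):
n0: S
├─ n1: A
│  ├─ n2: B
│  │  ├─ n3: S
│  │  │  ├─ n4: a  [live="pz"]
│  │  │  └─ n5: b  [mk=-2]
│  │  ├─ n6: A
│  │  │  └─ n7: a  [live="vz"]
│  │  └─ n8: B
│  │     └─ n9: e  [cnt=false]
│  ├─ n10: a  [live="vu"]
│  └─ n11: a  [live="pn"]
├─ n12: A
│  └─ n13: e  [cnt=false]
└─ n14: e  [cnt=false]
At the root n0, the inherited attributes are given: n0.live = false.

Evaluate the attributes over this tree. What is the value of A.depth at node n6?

-7

1. n0.live = false  [given at root]
2. n1.idx = 19  [19]
3. n2.pre = true  [A.idx > 18]
4. n3.live = true  [B₀.pre == true]
5. n4.live = "pz"  [terminal]
6. n5.mk = -2  [terminal]
7. n3.key = 5  [b.mk + 7]
8. n6.idx = -3  [S.key - 8]
9. n7.live = "vz"  [terminal]
10. n6.key = -6  [A.idx * -1 - 9]
11. n6.depth = -7  [A.idx - 4]
12. n8.pre = true  [B₀.pre == true]
13. n9.cnt = false  [terminal]
14. n8.idx = 1  [1]
15. n8.depth = false  [B.pre == false]
16. n2.idx = 17  [(if B₀.pre then B₁.idx else S.key) + 16]
17. n2.depth = true  [B₁.idx == 1]
18. n10.live = "vu"  [terminal]
19. n11.live = "pn"  [terminal]
20. n1.key = 16  [B.idx - 1]
21. n1.depth = 23  [(if B.depth then A.idx else B.idx) + 4]
22. n12.idx = 24  [A₀.key + 8]
23. n13.cnt = false  [terminal]
24. n12.key = 25  [25]
25. n12.depth = -8  [-8]
26. n14.cnt = false  [terminal]
27. n0.key = 12  [A₁.key + A₁.depth - 5]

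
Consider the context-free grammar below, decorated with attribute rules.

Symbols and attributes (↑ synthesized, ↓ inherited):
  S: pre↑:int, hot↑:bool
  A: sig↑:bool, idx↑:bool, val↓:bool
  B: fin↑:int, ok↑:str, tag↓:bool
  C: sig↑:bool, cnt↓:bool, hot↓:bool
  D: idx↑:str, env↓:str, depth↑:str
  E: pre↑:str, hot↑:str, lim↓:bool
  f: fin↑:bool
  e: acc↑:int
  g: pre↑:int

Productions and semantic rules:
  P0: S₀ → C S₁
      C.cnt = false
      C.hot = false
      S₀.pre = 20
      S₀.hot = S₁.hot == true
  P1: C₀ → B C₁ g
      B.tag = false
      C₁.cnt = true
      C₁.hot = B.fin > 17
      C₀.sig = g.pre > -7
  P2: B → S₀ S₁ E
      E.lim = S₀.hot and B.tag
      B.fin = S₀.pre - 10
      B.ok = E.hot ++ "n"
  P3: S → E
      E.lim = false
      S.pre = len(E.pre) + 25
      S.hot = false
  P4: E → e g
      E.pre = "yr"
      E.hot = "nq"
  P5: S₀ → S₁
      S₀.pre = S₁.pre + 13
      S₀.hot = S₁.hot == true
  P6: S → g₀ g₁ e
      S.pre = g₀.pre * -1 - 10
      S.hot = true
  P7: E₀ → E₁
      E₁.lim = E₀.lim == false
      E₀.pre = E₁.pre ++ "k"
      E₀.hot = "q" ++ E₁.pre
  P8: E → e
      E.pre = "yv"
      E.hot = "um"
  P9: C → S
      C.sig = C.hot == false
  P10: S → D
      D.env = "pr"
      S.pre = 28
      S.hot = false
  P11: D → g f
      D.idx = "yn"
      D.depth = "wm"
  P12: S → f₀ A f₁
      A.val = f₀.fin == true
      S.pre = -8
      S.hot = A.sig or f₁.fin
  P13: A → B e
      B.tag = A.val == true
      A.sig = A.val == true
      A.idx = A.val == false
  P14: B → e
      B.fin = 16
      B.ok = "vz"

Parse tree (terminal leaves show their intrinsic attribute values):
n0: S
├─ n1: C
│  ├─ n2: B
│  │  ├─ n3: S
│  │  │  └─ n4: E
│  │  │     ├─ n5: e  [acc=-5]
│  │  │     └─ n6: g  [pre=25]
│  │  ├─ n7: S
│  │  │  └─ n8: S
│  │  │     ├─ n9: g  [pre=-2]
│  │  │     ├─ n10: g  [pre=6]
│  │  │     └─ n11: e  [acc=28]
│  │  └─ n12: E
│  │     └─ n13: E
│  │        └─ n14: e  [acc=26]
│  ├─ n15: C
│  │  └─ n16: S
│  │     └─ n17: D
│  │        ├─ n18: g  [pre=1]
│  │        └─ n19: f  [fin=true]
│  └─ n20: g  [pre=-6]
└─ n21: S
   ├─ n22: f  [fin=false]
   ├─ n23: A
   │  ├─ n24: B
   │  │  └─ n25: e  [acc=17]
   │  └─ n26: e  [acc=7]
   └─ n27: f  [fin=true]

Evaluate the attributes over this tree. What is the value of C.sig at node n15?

true

1. n1.cnt = false  [false]
2. n1.hot = false  [false]
3. n2.tag = false  [false]
4. n4.lim = false  [false]
5. n5.acc = -5  [terminal]
6. n6.pre = 25  [terminal]
7. n4.pre = "yr"  ["yr"]
8. n4.hot = "nq"  ["nq"]
9. n3.pre = 27  [len(E.pre) + 25]
10. n3.hot = false  [false]
11. n9.pre = -2  [terminal]
12. n10.pre = 6  [terminal]
13. n11.acc = 28  [terminal]
14. n8.pre = -8  [g₀.pre * -1 - 10]
15. n8.hot = true  [true]
16. n7.pre = 5  [S₁.pre + 13]
17. n7.hot = true  [S₁.hot == true]
18. n12.lim = false  [S₀.hot and B.tag]
19. n13.lim = true  [E₀.lim == false]
20. n14.acc = 26  [terminal]
21. n13.pre = "yv"  ["yv"]
22. n13.hot = "um"  ["um"]
23. n12.pre = "yvk"  [E₁.pre ++ "k"]
24. n12.hot = "qyv"  ["q" ++ E₁.pre]
25. n2.fin = 17  [S₀.pre - 10]
26. n2.ok = "qyvn"  [E.hot ++ "n"]
27. n15.cnt = true  [true]
28. n15.hot = false  [B.fin > 17]
29. n17.env = "pr"  ["pr"]
30. n18.pre = 1  [terminal]
31. n19.fin = true  [terminal]
32. n17.idx = "yn"  ["yn"]
33. n17.depth = "wm"  ["wm"]
34. n16.pre = 28  [28]
35. n16.hot = false  [false]
36. n15.sig = true  [C.hot == false]
37. n20.pre = -6  [terminal]
38. n1.sig = true  [g.pre > -7]
39. n22.fin = false  [terminal]
40. n23.val = false  [f₀.fin == true]
41. n24.tag = false  [A.val == true]
42. n25.acc = 17  [terminal]
43. n24.fin = 16  [16]
44. n24.ok = "vz"  ["vz"]
45. n26.acc = 7  [terminal]
46. n23.sig = false  [A.val == true]
47. n23.idx = true  [A.val == false]
48. n27.fin = true  [terminal]
49. n21.pre = -8  [-8]
50. n21.hot = true  [A.sig or f₁.fin]
51. n0.pre = 20  [20]
52. n0.hot = true  [S₁.hot == true]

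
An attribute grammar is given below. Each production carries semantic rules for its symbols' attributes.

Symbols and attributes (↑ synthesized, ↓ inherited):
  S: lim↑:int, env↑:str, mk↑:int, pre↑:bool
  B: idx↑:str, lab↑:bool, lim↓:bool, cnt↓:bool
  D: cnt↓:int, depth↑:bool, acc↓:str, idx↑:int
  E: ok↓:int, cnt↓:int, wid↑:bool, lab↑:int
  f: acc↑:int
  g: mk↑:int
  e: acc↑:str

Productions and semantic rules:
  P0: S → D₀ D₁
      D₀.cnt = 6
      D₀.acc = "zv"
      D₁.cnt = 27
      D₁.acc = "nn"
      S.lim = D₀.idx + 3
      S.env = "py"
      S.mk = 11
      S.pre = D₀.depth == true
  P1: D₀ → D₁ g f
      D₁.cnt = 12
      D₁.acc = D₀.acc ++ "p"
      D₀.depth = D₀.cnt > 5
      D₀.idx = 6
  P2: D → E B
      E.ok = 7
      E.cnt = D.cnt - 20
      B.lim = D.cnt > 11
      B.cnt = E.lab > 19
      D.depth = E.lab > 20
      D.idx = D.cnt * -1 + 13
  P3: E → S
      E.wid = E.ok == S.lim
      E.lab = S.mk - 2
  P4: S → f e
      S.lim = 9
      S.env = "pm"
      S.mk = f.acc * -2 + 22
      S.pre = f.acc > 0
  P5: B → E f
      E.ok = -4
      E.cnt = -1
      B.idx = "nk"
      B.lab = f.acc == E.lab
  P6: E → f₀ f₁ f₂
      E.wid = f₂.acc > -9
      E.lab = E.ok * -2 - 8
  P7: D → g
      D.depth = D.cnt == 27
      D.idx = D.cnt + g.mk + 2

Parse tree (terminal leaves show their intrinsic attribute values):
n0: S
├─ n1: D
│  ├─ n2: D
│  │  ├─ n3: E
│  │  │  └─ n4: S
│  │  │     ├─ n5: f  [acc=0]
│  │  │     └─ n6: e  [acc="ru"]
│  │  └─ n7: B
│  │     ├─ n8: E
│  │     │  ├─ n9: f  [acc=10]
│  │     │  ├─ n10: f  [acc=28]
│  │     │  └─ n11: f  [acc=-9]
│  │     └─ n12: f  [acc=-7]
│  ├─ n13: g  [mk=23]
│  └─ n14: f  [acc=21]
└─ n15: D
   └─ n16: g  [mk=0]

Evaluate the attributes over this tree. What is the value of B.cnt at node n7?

1. n1.cnt = 6  [6]
2. n1.acc = "zv"  ["zv"]
3. n2.cnt = 12  [12]
4. n2.acc = "zvp"  [D₀.acc ++ "p"]
5. n3.ok = 7  [7]
6. n3.cnt = -8  [D.cnt - 20]
7. n5.acc = 0  [terminal]
8. n6.acc = "ru"  [terminal]
9. n4.lim = 9  [9]
10. n4.env = "pm"  ["pm"]
11. n4.mk = 22  [f.acc * -2 + 22]
12. n4.pre = false  [f.acc > 0]
13. n3.wid = false  [E.ok == S.lim]
14. n3.lab = 20  [S.mk - 2]
15. n7.lim = true  [D.cnt > 11]
16. n7.cnt = true  [E.lab > 19]
17. n8.ok = -4  [-4]
18. n8.cnt = -1  [-1]
19. n9.acc = 10  [terminal]
20. n10.acc = 28  [terminal]
21. n11.acc = -9  [terminal]
22. n8.wid = false  [f₂.acc > -9]
23. n8.lab = 0  [E.ok * -2 - 8]
24. n12.acc = -7  [terminal]
25. n7.idx = "nk"  ["nk"]
26. n7.lab = false  [f.acc == E.lab]
27. n2.depth = false  [E.lab > 20]
28. n2.idx = 1  [D.cnt * -1 + 13]
29. n13.mk = 23  [terminal]
30. n14.acc = 21  [terminal]
31. n1.depth = true  [D₀.cnt > 5]
32. n1.idx = 6  [6]
33. n15.cnt = 27  [27]
34. n15.acc = "nn"  ["nn"]
35. n16.mk = 0  [terminal]
36. n15.depth = true  [D.cnt == 27]
37. n15.idx = 29  [D.cnt + g.mk + 2]
38. n0.lim = 9  [D₀.idx + 3]
39. n0.env = "py"  ["py"]
40. n0.mk = 11  [11]
41. n0.pre = true  [D₀.depth == true]

true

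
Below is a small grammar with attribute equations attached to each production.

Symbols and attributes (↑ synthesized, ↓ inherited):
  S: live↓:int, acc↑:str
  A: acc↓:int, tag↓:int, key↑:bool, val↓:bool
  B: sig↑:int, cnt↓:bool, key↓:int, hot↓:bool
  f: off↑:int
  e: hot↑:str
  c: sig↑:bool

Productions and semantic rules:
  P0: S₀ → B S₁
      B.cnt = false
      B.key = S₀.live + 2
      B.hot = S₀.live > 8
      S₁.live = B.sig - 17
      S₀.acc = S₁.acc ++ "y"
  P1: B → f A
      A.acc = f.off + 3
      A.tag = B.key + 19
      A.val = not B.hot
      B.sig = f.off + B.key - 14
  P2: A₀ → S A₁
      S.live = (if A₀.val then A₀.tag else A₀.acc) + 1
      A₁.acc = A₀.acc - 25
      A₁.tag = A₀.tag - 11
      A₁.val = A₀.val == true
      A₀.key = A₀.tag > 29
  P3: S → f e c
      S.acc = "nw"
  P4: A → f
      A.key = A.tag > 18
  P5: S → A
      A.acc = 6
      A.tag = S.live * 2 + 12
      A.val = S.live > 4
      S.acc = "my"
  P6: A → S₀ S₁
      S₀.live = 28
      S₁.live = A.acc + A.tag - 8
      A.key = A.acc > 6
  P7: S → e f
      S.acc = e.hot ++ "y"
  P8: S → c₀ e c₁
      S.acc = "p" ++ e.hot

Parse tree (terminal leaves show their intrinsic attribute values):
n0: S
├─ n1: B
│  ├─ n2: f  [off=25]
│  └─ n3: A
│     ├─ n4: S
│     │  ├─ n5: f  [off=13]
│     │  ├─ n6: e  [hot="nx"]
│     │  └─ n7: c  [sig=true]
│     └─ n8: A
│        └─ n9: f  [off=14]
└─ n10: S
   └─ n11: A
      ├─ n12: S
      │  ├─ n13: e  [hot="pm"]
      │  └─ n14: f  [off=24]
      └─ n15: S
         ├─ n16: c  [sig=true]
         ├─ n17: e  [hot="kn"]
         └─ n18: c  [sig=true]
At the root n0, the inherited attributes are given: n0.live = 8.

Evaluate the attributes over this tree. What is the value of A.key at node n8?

false

1. n0.live = 8  [given at root]
2. n1.cnt = false  [false]
3. n1.key = 10  [S₀.live + 2]
4. n1.hot = false  [S₀.live > 8]
5. n2.off = 25  [terminal]
6. n3.acc = 28  [f.off + 3]
7. n3.tag = 29  [B.key + 19]
8. n3.val = true  [not B.hot]
9. n4.live = 30  [(if A₀.val then A₀.tag else A₀.acc) + 1]
10. n5.off = 13  [terminal]
11. n6.hot = "nx"  [terminal]
12. n7.sig = true  [terminal]
13. n4.acc = "nw"  ["nw"]
14. n8.acc = 3  [A₀.acc - 25]
15. n8.tag = 18  [A₀.tag - 11]
16. n8.val = true  [A₀.val == true]
17. n9.off = 14  [terminal]
18. n8.key = false  [A.tag > 18]
19. n3.key = false  [A₀.tag > 29]
20. n1.sig = 21  [f.off + B.key - 14]
21. n10.live = 4  [B.sig - 17]
22. n11.acc = 6  [6]
23. n11.tag = 20  [S.live * 2 + 12]
24. n11.val = false  [S.live > 4]
25. n12.live = 28  [28]
26. n13.hot = "pm"  [terminal]
27. n14.off = 24  [terminal]
28. n12.acc = "pmy"  [e.hot ++ "y"]
29. n15.live = 18  [A.acc + A.tag - 8]
30. n16.sig = true  [terminal]
31. n17.hot = "kn"  [terminal]
32. n18.sig = true  [terminal]
33. n15.acc = "pkn"  ["p" ++ e.hot]
34. n11.key = false  [A.acc > 6]
35. n10.acc = "my"  ["my"]
36. n0.acc = "myy"  [S₁.acc ++ "y"]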